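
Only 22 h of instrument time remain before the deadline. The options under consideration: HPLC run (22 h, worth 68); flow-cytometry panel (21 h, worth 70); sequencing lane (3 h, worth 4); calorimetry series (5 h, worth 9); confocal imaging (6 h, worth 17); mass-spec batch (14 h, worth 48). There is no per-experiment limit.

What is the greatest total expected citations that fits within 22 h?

A density-first pass picks confocal imaging + mass-spec batch — 65 at 20 h.
The 20 h tied up in confocal imaging and mass-spec batch is better spent on flow-cytometry panel — total rises to 70 (21 h).
The spare 1 h is too small for any remaining experiment, and no exchange beats 70.

70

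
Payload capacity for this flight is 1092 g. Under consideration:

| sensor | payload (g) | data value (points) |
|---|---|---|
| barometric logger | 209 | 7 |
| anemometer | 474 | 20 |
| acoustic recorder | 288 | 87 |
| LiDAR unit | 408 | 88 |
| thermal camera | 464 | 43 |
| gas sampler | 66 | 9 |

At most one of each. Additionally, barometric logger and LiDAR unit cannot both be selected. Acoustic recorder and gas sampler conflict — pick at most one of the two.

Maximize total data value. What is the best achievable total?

175

Taking acoustic recorder + LiDAR unit: 696 g used, 175 in data value.
The closest alternative, LiDAR unit + thermal camera + gas sampler, reaches only 140.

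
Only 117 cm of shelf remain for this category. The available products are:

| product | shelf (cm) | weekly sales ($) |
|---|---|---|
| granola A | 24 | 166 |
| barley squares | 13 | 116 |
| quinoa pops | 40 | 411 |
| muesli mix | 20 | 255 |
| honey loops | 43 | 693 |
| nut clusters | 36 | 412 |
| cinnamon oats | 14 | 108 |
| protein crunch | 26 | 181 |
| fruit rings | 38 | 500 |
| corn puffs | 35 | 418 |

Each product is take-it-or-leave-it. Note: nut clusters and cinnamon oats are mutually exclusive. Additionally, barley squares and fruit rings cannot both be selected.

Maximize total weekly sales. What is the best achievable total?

Taking honey loops + fruit rings + corn puffs: 116 cm used, 1611 in weekly sales.
An exhaustive check of the 1024 subsets confirms 1611.

1611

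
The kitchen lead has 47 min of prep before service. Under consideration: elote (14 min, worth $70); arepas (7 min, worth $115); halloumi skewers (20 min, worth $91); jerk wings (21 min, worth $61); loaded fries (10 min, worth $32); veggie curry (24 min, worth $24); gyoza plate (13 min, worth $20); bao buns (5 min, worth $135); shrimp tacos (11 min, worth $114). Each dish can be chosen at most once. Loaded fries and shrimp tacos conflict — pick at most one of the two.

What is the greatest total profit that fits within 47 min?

455

Best packing: arepas + halloumi skewers + bao buns + shrimp tacos — 43 min, 455 total.
No other feasible combination exceeds 455.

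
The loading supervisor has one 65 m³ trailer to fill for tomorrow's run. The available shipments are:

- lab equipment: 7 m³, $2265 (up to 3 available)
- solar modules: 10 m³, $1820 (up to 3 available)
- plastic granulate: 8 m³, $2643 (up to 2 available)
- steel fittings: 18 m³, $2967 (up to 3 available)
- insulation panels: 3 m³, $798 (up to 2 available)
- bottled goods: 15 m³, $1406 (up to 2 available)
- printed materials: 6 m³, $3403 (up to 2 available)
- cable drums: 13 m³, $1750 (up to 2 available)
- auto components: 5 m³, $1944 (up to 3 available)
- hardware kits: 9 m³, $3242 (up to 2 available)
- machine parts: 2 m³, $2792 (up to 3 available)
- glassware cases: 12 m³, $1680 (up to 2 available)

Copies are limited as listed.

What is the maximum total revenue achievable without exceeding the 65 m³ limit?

32028

A density-first pass picks plastic granulate + 2×insulation panels + 2×printed materials + 3×auto components + 2×hardware kits + 3×machine parts — 31737 at 65 m³.
Dropping plastic granulate and 2×insulation panels frees 14 m³; slotting in 2×lab equipment (14 m³) lifts the total to 32028 at 65 m³.
That's the maximum — no swap from here does better than 32028.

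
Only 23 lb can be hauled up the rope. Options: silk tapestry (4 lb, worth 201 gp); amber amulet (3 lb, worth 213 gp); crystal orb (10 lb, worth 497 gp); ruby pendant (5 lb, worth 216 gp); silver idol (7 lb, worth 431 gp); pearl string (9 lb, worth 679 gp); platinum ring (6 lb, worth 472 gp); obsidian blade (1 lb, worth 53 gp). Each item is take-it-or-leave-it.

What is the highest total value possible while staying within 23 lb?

Density check — platinum ring 78.67, pearl string 75.44, amber amulet 71.00, silver idol 61.57 are the best per lb.
A density-first pass picks silk tapestry + amber amulet + pearl string + platinum ring + obsidian blade — 1618 at 23 lb.
The 7 lb tied up in silk tapestry and amber amulet is better spent on silver idol — total rises to 1635 (23 lb).
Runner-up silk tapestry + amber amulet + pearl string + platinum ring + obsidian blade tops out at 1618.

1635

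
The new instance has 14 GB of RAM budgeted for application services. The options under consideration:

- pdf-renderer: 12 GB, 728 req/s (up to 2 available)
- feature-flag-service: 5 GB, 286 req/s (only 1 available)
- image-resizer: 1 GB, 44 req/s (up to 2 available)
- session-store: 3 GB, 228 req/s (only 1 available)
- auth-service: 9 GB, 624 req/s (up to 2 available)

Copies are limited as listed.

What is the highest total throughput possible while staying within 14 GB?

Density check — session-store 76.00, auth-service 69.33, pdf-renderer 60.67, feature-flag-service 57.20 are the best per GB.
2×image-resizer + session-store + auth-service uses 14 of the 14 GB and totals 940.

940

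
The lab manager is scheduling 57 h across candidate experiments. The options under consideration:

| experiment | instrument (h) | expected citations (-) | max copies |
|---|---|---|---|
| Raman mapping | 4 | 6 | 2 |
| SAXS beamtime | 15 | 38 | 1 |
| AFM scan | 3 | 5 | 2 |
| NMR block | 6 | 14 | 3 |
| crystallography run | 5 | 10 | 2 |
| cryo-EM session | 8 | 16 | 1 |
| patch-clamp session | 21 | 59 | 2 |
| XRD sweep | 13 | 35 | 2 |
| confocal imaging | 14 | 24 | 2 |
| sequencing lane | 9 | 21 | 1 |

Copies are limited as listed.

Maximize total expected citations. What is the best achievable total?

156

Greedy by ratio would take 2×patch-clamp session + XRD sweep: 55 h used, total 153.
The 13 h tied up in XRD sweep is better spent on SAXS beamtime — total rises to 156 (57 h).
No other feasible combination exceeds 156.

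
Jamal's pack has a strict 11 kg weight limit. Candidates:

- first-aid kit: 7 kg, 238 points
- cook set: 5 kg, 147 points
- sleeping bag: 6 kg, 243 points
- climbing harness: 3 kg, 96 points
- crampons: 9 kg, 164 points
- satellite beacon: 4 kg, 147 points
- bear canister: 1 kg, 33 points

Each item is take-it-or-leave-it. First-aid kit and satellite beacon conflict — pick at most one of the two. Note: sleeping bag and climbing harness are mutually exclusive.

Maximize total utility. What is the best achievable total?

Taking sleeping bag + satellite beacon + bear canister: 11 kg used, 423 in utility.
Next best is cook set + sleeping bag at 390 (11 kg) — short by 33.

423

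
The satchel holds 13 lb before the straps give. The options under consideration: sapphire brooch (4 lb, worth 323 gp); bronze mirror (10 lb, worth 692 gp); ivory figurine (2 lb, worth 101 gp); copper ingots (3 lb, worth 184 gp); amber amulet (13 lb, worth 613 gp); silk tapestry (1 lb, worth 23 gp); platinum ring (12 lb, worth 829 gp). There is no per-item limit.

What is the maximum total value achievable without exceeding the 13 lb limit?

992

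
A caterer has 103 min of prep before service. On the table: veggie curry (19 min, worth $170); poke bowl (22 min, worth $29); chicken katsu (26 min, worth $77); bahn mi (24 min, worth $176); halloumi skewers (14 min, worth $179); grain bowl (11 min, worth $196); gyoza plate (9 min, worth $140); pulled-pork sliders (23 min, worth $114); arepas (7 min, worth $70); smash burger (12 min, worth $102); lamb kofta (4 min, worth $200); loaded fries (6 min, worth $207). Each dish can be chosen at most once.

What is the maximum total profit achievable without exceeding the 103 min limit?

1370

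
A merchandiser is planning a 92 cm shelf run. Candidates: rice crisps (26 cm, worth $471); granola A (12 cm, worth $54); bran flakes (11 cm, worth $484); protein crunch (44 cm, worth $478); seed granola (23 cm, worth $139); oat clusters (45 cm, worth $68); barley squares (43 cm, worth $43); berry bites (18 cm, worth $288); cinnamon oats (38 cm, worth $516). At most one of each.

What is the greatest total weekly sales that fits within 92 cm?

Density check — bran flakes 44.00, rice crisps 18.12, berry bites 16.00 are the best per cm.
Filling by ratio: rice crisps + granola A + bran flakes + seed granola + berry bites for 1436, with 2 cm left unused.
Replace seed granola and berry bites with cinnamon oats: the trade gains 89 net, giving 1525 at 87 cm.
Nothing else within 92 cm beats 1525.

1525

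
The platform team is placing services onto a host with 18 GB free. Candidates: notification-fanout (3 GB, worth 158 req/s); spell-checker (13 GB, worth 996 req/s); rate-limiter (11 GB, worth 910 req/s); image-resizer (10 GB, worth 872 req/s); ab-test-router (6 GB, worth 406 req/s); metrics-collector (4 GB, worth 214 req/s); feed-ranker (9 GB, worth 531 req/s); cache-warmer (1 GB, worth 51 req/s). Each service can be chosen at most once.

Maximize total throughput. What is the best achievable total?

1367

By throughput per GB: image-resizer 87.20, rate-limiter 82.73, spell-checker 76.62 lead.
A density-first pass picks image-resizer + ab-test-router + cache-warmer — 1329 at 17 GB.
Replace image-resizer with rate-limiter: the trade gains 38 net, giving 1367 at 18 GB.
No other feasible combination exceeds 1367.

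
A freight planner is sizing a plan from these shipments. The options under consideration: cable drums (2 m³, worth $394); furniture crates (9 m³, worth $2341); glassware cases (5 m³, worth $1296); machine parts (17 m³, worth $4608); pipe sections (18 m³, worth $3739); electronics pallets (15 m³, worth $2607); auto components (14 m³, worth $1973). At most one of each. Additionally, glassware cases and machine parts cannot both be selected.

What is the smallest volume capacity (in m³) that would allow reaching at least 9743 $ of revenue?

43

Minimise m³ subject to total revenue ≥ 9743.
cable drums + furniture crates + machine parts + electronics pallets: 9950 revenue at 43 m³.
Below 43 m³ the best achievable stays under 9743.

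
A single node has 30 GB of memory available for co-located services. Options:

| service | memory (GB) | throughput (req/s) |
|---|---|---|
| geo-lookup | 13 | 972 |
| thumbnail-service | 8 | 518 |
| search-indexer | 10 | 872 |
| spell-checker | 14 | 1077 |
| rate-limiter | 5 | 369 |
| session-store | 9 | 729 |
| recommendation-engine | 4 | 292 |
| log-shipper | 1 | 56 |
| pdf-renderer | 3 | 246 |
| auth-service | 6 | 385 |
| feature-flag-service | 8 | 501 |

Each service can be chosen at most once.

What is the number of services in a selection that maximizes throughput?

4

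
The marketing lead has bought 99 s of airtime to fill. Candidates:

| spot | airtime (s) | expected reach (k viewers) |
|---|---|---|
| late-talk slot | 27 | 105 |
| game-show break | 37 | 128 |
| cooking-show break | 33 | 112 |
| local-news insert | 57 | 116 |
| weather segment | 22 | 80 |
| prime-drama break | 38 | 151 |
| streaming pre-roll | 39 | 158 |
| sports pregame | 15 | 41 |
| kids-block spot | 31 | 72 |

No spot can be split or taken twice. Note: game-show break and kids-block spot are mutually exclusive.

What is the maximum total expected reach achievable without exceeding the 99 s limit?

By expected reach per s: streaming pre-roll 4.05, prime-drama break 3.97, late-talk slot 3.89 lead.
Taking weather segment + prime-drama break + streaming pre-roll: 99 s used, 389 in expected reach.

389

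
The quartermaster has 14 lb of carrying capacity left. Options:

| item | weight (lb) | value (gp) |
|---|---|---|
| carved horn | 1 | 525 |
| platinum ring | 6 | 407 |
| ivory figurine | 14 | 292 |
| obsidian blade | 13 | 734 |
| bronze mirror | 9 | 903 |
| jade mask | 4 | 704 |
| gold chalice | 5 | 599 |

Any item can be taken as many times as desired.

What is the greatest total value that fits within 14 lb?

Ranking by ratio (value/lb): carved horn 525.00, jade mask 176.00, gold chalice 119.80, bronze mirror 100.33.
The ratio ordering already packs tightly: 14×carved horn, 14 lb, 7350.
That's the maximum — no swap from here does better than 7350.

7350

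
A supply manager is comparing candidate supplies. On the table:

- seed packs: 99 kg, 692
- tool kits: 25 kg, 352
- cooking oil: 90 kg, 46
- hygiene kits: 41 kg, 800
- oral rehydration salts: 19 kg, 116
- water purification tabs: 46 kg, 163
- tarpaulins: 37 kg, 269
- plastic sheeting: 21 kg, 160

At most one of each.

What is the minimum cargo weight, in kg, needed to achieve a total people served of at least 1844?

165

Minimise kg subject to total people served ≥ 1844.
seed packs + tool kits + hygiene kits: 1844 people served at 165 kg.
Below 165 kg the best achievable stays under 1844.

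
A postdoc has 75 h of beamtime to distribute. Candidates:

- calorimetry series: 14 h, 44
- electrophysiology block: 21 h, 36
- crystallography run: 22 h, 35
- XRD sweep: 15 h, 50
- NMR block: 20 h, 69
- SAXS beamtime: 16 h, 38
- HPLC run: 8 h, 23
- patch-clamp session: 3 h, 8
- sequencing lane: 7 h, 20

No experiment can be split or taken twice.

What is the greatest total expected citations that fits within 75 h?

Density check — NMR block 3.45, XRD sweep 3.33, calorimetry series 3.14 are the best per h.
Taking the top-ratio experiments first gives calorimetry series + XRD sweep + NMR block + HPLC run + patch-clamp session + sequencing lane for 214 (67 h).
The 8 h tied up in HPLC run is better spent on SAXS beamtime — total rises to 229 (75 h).
That's the maximum — no swap from here does better than 229.

229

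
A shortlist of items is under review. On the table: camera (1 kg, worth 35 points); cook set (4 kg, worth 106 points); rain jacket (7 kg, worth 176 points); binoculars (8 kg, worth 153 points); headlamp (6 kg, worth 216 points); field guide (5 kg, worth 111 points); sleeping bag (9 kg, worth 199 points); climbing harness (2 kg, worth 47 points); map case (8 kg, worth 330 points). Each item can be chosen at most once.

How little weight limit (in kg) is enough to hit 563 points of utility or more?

Need the lightest bundle worth ≥ 563.
camera + headlamp + map case reaches 581 using 15 kg.
Any bundle with less than 15 kg falls short of 563.

15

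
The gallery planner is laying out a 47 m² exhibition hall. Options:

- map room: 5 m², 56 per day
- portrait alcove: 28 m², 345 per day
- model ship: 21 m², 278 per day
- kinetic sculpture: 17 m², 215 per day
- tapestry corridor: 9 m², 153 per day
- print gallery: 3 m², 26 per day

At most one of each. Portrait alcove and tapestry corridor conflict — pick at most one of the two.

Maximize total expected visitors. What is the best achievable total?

646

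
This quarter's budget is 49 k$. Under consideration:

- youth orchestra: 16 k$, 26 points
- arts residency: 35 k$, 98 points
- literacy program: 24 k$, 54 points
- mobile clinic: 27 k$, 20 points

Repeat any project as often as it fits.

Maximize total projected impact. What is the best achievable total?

108

Density check — arts residency 2.80, literacy program 2.25, youth orchestra 1.62, mobile clinic 0.74 are the best per k$.
A density-first pass picks arts residency — 98 at 35 k$.
Dropping arts residency frees 35 k$; slotting in 2×literacy program (48 k$) lifts the total to 108 at 48 k$.
Nothing else within 49 k$ beats 108.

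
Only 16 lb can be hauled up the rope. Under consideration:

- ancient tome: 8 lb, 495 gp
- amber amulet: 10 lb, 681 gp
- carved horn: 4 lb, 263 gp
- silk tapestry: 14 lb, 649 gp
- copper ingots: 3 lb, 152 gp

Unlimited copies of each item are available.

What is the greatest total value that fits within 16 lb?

1052

The ratio heuristic lands on amber amulet + carved horn (944) but leaves 2 lb idle.
Replace amber amulet with 3×carved horn: the trade gains 108 net, giving 1052 at 16 lb.
No other feasible combination exceeds 1052.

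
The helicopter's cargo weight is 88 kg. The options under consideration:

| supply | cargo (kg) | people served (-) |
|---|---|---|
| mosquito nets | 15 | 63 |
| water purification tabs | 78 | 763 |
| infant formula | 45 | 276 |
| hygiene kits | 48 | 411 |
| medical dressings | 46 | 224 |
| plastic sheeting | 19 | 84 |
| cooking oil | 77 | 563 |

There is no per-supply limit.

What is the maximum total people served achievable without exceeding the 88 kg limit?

Water purification tabs uses 78 of the 88 kg and totals 763.

763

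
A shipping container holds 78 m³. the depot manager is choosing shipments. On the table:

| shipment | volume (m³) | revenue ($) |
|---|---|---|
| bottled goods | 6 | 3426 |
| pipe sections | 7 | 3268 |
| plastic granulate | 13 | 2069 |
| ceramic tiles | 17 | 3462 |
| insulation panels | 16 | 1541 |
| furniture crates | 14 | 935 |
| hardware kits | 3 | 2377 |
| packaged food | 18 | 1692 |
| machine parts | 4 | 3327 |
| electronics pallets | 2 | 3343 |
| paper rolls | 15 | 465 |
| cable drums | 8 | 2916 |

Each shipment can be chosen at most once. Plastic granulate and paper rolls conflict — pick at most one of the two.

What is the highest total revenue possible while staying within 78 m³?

25880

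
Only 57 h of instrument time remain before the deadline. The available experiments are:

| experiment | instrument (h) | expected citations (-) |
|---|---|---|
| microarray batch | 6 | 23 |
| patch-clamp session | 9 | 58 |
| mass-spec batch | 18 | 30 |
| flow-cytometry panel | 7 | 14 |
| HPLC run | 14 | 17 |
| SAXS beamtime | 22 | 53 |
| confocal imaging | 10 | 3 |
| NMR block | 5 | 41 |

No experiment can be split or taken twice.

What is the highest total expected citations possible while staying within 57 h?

192

By expected citations per h: NMR block 8.20, patch-clamp session 6.44, microarray batch 3.83, SAXS beamtime 2.41 lead.
Taking the top-ratio experiments first gives microarray batch + patch-clamp session + flow-cytometry panel + SAXS beamtime + NMR block for 189 (49 h).
Replace flow-cytometry panel with HPLC run: the trade gains 3 net, giving 192 at 56 h.
Every other selection either busts 57 h or fails to beat 192.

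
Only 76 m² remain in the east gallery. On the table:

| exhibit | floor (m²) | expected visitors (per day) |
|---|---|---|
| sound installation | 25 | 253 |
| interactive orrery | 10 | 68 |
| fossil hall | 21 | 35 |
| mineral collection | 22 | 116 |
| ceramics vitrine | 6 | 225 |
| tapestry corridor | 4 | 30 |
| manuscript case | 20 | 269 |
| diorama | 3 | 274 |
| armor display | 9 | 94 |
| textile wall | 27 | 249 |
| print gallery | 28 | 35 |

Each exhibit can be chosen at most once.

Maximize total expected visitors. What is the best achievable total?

1183

Greedy by ratio would take sound installation + ceramics vitrine + tapestry corridor + manuscript case + diorama + armor display: 67 m² used, total 1145.
The 4 m² tied up in tapestry corridor is better spent on interactive orrery — total rises to 1183 (73 m²).
The spare 3 m² is too small for any remaining exhibit, and no exchange beats 1183.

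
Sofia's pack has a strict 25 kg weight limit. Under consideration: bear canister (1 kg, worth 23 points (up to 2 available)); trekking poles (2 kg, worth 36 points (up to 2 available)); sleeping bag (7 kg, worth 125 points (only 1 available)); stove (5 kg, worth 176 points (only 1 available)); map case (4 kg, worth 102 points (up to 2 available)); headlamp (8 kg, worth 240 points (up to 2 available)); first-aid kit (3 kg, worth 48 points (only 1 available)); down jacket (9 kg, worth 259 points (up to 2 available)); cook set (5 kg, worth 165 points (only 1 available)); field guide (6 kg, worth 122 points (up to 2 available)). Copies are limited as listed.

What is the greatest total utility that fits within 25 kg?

A density-first pass picks 2×bear canister + stove + map case + headlamp + cook set — 729 at 24 kg.
Replace 2×bear canister and cook set with headlamp: the trade gains 29 net, giving 758 at 25 kg.

758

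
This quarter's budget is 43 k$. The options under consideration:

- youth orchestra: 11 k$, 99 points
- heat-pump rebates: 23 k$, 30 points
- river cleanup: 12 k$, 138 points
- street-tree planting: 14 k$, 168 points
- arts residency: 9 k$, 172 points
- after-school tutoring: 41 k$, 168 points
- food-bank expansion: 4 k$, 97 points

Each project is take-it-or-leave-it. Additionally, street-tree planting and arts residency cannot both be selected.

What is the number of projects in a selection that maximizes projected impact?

4

Best achievable projected impact is 506.
One optimal bundle: youth orchestra + river cleanup + arts residency + food-bank expansion (36 k$).
All optima have 4 projects.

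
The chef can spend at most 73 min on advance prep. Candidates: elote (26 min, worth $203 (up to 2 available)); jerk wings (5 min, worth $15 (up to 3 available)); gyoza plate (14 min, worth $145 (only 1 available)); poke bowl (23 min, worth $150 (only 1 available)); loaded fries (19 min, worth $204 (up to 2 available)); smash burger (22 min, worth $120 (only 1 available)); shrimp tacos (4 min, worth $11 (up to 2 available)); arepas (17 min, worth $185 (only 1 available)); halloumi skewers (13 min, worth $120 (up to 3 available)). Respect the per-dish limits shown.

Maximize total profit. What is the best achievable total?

749

Gyoza plate + 2×loaded fries + shrimp tacos + arepas uses 73 of the 73 min and totals 749.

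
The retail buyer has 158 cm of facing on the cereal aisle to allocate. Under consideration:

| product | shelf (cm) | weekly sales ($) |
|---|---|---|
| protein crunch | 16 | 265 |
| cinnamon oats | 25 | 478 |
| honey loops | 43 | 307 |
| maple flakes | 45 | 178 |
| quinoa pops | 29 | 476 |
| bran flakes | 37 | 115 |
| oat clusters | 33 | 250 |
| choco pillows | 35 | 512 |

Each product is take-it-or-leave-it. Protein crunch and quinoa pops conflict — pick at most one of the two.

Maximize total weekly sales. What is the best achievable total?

Best packing: protein crunch + cinnamon oats + honey loops + oat clusters + choco pillows — 152 cm, 1812 total.

1812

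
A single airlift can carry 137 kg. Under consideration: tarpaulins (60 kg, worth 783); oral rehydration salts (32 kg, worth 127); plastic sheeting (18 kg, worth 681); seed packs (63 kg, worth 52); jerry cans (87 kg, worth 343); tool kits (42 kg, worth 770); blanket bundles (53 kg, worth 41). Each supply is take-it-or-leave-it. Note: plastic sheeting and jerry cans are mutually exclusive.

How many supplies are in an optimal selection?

3

The maximum people served within 137 kg is 2234.
For example tarpaulins + plastic sheeting + tool kits achieves it, using 120 kg.
Every optimal selection uses 3 supplies.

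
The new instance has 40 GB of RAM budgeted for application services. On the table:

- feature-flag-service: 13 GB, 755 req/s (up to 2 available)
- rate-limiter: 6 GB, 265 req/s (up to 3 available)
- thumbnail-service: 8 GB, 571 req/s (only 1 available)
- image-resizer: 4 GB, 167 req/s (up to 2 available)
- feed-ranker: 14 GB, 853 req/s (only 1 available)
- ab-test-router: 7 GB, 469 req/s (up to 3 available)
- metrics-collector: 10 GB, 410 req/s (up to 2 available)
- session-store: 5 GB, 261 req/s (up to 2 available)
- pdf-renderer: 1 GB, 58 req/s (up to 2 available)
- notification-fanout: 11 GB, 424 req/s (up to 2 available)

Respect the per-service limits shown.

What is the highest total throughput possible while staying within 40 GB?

Density check — thumbnail-service 71.38, ab-test-router 67.00, feed-ranker 60.93 are the best per GB.
Greedy by ratio would take thumbnail-service + image-resizer + 3×ab-test-router + session-store + 2×pdf-renderer: 40 GB used, total 2522.
Dropping image-resizer and pdf-renderer frees 5 GB; slotting in session-store (5 GB) lifts the total to 2558 at 40 GB.

2558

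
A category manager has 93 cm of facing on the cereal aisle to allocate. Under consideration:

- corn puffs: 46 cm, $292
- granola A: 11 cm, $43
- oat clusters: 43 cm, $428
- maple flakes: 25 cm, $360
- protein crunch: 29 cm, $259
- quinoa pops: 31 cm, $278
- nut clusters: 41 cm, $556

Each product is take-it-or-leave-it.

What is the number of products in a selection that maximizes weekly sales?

The maximum weekly sales within 93 cm is 984.
oat clusters + nut clusters hits 984 at 84 cm.
Any selection reaching 984 contains exactly 2 products.

2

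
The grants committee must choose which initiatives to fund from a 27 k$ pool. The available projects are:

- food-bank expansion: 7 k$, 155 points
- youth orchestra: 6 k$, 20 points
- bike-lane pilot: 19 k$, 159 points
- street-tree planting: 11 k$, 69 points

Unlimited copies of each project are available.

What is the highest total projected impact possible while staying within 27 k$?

485

Ranking by ratio (projected impact/k$): food-bank expansion 22.14, bike-lane pilot 8.37, street-tree planting 6.27, youth orchestra 3.33.
The ratio ordering already packs tightly: 3×food-bank expansion + youth orchestra, 27 k$, 485.
That's the maximum — no swap from here does better than 485.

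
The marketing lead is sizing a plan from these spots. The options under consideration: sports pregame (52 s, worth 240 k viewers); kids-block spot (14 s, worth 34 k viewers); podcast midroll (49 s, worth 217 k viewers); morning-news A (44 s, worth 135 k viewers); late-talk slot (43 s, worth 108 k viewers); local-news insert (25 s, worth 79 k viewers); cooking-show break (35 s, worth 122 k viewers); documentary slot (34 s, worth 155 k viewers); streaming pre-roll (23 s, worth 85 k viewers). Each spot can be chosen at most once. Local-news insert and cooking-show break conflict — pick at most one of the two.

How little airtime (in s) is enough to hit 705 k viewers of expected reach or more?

Look for the lowest-airtime combination reaching 705.
sports pregame + podcast midroll + cooking-show break + documentary slot: 734 expected reach at 170 s.
Any bundle with less than 170 s falls short of 705.

170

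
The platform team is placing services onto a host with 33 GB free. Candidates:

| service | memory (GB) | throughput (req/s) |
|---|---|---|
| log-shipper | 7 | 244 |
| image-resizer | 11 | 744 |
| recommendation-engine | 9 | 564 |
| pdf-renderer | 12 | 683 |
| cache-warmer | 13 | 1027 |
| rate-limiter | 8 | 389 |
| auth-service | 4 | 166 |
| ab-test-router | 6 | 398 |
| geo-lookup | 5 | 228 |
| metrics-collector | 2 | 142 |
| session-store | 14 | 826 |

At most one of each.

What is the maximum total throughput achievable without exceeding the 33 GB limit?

Filling by ratio: image-resizer + cache-warmer + ab-test-router + metrics-collector for 2311, with 1 GB left unused.
The 8 GB tied up in ab-test-router and metrics-collector is better spent on recommendation-engine — total rises to 2335 (33 GB).
Nothing else within 33 GB beats 2335.

2335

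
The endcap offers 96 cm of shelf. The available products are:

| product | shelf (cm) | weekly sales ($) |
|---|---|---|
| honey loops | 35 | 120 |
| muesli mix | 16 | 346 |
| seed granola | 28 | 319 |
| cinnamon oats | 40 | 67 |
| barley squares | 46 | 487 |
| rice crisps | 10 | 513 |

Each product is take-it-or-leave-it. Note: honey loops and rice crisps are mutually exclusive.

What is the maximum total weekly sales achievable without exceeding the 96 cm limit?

1346

Best packing: muesli mix + barley squares + rice crisps — 72 cm, 1346 total.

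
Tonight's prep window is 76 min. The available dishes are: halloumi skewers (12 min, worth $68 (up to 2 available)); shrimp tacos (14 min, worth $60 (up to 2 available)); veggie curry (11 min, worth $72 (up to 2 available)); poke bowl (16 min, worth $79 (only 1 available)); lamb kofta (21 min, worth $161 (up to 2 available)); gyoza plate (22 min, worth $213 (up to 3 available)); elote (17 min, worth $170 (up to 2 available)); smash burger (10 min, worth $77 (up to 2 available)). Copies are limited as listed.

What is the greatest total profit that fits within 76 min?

Density check — elote 10.00, gyoza plate 9.68, smash burger 7.70 are the best per min.
A density-first pass picks gyoza plate + 2×elote + 2×smash burger — 707 at 76 min.
Replace 2×elote and smash burger with 2×gyoza plate: the trade gains 9 net, giving 716 at 76 min.
That's the maximum — no swap from here does better than 716.

716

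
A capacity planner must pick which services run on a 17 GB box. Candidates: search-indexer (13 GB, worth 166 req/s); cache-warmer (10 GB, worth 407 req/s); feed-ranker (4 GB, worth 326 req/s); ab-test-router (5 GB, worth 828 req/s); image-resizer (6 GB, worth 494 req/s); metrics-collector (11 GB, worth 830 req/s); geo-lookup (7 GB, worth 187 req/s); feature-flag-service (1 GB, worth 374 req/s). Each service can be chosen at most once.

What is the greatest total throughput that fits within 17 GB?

Greedy by ratio would take feed-ranker + ab-test-router + image-resizer + feature-flag-service: 16 GB used, total 2022.
Replace feed-ranker and image-resizer with metrics-collector: the trade gains 10 net, giving 2032 at 17 GB.

2032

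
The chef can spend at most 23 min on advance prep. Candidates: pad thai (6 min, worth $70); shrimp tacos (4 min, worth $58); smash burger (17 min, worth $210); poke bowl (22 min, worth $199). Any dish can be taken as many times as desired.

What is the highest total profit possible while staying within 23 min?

302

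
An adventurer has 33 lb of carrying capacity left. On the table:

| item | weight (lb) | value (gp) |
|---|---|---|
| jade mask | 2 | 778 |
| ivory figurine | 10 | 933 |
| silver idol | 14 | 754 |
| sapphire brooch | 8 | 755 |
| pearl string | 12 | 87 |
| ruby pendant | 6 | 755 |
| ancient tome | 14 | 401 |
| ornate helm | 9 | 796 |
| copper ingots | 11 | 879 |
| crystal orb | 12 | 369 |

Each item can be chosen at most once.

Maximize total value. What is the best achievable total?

Density check — jade mask 389.00, ruby pendant 125.83, sapphire brooch 94.38, ivory figurine 93.30 are the best per lb.
The ratio heuristic lands on jade mask + ivory figurine + sapphire brooch + ruby pendant (3221) but leaves 7 lb idle.
The 14 lb tied up in sapphire brooch and ruby pendant is better spent on ornate helm + copper ingots — total rises to 3386 (32 lb).
Runner-up jade mask + ivory figurine + sapphire brooch + copper ingots tops out at 3345.

3386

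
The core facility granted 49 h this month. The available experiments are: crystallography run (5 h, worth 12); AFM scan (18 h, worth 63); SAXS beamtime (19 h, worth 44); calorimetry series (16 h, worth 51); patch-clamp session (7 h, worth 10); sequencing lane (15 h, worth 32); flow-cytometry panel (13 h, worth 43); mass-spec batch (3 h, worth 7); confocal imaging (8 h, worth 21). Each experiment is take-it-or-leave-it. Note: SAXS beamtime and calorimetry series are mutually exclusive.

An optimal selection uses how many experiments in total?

Best achievable expected citations is 157.
For example AFM scan + calorimetry series + flow-cytometry panel achieves it, using 47 h.
Every optimal selection uses 3 experiments.

3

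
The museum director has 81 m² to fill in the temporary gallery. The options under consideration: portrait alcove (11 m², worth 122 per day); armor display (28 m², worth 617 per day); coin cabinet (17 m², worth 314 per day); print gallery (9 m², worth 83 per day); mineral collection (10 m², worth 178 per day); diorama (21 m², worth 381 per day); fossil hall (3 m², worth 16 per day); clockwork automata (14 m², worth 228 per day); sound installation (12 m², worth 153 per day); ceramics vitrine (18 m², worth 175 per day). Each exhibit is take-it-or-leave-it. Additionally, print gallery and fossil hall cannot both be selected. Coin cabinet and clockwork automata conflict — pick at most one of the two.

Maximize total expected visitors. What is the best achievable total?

Armor display + coin cabinet + mineral collection + diorama + fossil hall uses 79 of the 81 m² and totals 1506.
Every other selection either busts 81 m² or breaks a pairing rule or fails to beat 1506.

1506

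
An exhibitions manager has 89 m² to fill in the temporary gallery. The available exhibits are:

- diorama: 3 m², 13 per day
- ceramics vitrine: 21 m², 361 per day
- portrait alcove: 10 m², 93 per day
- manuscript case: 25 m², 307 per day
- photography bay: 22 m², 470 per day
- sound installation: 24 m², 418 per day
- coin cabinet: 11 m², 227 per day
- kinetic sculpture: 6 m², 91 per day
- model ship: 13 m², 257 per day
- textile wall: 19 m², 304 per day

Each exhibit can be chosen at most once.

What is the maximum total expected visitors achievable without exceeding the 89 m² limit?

1676

Best packing: photography bay + sound installation + coin cabinet + model ship + textile wall — 89 m², 1676 total.
Every other selection either busts 89 m² or fails to beat 1676.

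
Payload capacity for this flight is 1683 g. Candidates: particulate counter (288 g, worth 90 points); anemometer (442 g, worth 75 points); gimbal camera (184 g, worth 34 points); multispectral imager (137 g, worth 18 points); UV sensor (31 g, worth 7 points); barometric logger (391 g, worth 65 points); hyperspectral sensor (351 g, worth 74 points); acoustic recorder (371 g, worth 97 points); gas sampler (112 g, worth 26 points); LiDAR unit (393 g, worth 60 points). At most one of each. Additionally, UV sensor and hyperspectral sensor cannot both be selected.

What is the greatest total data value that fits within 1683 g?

370

Taking particulate counter + anemometer + gimbal camera + hyperspectral sensor + acoustic recorder: 1636 g used, 370 in data value.
Particulate counter + multispectral imager + barometric logger + hyperspectral sensor + acoustic recorder + gas sampler (1650 g) also reaches 370 — a tie, but nothing goes higher.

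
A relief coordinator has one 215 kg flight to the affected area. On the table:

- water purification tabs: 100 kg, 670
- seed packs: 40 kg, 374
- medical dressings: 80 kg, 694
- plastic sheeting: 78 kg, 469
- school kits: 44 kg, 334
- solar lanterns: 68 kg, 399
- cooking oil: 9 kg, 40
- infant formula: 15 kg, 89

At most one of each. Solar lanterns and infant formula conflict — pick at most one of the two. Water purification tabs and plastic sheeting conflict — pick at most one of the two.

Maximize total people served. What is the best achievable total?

1626

Taking the top-ratio supplies first gives seed packs + medical dressings + school kits + cooking oil + infant formula for 1531 (188 kg).
The 53 kg tied up in school kits and cooking oil is better spent on plastic sheeting — total rises to 1626 (213 kg).
No other feasible combination exceeds 1626.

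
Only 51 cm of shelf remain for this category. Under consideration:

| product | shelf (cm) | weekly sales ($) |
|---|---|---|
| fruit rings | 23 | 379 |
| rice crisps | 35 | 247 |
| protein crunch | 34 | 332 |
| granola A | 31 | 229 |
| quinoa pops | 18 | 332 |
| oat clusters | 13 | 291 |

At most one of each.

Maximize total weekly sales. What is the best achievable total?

711

Greedy by ratio would take quinoa pops + oat clusters: 31 cm used, total 623.
Replace oat clusters with fruit rings: the trade gains 88 net, giving 711 at 41 cm.
Runner-up fruit rings + oat clusters tops out at 670.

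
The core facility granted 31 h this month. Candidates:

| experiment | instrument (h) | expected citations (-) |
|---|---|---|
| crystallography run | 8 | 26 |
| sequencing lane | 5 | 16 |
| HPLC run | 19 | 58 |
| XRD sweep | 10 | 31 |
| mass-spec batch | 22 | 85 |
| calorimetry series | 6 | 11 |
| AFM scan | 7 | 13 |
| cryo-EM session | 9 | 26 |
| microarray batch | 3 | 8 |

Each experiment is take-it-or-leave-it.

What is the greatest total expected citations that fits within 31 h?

111

Best packing: crystallography run + mass-spec batch — 30 h, 111 total.
The spare 1 h is too small for any remaining experiment, and no exchange beats 111.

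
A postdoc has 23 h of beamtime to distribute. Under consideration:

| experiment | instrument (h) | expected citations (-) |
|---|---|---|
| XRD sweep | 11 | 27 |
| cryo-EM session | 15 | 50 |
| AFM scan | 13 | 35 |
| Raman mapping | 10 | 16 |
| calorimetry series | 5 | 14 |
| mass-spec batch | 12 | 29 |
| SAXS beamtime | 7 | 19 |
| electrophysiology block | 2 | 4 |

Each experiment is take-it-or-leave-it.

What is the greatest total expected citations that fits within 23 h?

69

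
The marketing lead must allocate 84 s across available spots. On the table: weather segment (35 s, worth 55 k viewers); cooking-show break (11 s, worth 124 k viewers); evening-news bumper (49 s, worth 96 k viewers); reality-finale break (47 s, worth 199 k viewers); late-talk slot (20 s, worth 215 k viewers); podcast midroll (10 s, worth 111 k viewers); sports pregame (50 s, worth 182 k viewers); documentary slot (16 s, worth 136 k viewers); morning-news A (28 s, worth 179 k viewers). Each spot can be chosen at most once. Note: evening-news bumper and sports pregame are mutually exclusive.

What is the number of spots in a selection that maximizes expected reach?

4

Best achievable expected reach is 654.
One optimal bundle: cooking-show break + late-talk slot + documentary slot + morning-news A (75 s).
All optima have 4 spots.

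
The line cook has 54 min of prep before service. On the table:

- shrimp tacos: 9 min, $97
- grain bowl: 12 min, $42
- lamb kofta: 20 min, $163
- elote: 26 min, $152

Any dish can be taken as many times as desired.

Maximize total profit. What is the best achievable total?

582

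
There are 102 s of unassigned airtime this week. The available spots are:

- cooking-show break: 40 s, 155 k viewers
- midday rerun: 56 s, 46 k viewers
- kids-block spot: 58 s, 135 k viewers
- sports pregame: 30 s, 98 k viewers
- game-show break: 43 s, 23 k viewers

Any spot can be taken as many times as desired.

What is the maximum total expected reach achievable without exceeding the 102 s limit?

Density check — cooking-show break 3.88, sports pregame 3.27, kids-block spot 2.33, midday rerun 0.82 are the best per s.
A density-first pass picks 2×cooking-show break — 310 at 80 s.
The 40 s tied up in cooking-show break is better spent on 2×sports pregame — total rises to 351 (100 s).

351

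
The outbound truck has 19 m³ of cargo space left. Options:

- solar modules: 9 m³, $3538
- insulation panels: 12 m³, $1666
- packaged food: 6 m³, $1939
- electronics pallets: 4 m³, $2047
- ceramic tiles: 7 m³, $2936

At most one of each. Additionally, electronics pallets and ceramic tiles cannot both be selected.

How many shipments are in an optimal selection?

Optimal total is 7524.
One optimal bundle: solar modules + packaged food + electronics pallets (19 m³).
Every optimal selection uses 3 shipments.

3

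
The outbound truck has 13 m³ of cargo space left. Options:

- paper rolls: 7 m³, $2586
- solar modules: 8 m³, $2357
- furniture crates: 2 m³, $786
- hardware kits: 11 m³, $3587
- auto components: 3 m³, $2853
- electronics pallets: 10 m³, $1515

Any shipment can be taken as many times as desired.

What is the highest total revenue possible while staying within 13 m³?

11412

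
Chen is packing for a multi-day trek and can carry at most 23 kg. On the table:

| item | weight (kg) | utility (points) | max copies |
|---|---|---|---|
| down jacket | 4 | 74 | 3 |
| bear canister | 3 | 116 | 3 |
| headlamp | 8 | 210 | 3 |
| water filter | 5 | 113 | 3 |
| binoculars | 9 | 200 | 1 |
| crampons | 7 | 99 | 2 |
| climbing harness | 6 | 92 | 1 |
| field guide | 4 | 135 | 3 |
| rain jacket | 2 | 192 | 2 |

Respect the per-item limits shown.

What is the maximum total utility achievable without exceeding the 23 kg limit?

1021

Greedy by ratio would take 3×bear canister + 2×field guide + 2×rain jacket: 21 kg used, total 1002.
The 3 kg tied up in bear canister is better spent on field guide — total rises to 1021 (22 kg).
Every other selection either busts 23 kg or exceeds an availability limit or fails to beat 1021.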